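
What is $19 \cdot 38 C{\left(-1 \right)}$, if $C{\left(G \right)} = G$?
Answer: $-722$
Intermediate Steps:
$19 \cdot 38 C{\left(-1 \right)} = 19 \cdot 38 \left(-1\right) = 722 \left(-1\right) = -722$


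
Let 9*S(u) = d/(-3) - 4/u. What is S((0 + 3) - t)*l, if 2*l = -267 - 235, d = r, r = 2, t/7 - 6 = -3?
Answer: 1004/81 ≈ 12.395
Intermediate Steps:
t = 21 (t = 42 + 7*(-3) = 42 - 21 = 21)
d = 2
l = -251 (l = (-267 - 235)/2 = (½)*(-502) = -251)
S(u) = -2/27 - 4/(9*u) (S(u) = (2/(-3) - 4/u)/9 = (2*(-⅓) - 4/u)/9 = (-⅔ - 4/u)/9 = -2/27 - 4/(9*u))
S((0 + 3) - t)*l = (2*(-6 - ((0 + 3) - 1*21))/(27*((0 + 3) - 1*21)))*(-251) = (2*(-6 - (3 - 21))/(27*(3 - 21)))*(-251) = ((2/27)*(-6 - 1*(-18))/(-18))*(-251) = ((2/27)*(-1/18)*(-6 + 18))*(-251) = ((2/27)*(-1/18)*12)*(-251) = -4/81*(-251) = 1004/81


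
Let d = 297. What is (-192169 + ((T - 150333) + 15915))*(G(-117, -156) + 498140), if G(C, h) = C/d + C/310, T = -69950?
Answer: -673579466399311/3410 ≈ -1.9753e+11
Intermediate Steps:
G(C, h) = 607*C/92070 (G(C, h) = C/297 + C/310 = 607*C/92070)
(-192169 + ((T - 150333) + 15915))*(G(-117, -156) + 498140) = (-192169 + ((-69950 - 150333) + 15915))*((607/92070)*(-117) + 498140) = (-192169 + (-220283 + 15915))*(-7891/10230 + 498140) = (-192169 - 204368)*(5095964309/10230) = -396537*5095964309/10230 = -673579466399311/3410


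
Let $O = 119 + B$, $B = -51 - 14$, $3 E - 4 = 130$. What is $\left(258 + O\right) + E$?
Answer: $\frac{1070}{3} \approx 356.67$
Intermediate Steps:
$E = \frac{134}{3}$ ($E = \frac{4}{3} + \frac{1}{3} \cdot 130 = \frac{4}{3} + \frac{130}{3} = \frac{134}{3} \approx 44.667$)
$B = -65$
$O = 54$ ($O = 119 - 65 = 54$)
$\left(258 + O\right) + E = \left(258 + 54\right) + \frac{134}{3} = 312 + \frac{134}{3} = \frac{1070}{3}$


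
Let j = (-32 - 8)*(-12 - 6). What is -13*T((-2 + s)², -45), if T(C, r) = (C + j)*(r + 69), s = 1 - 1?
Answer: -225888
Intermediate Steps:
j = 720 (j = -40*(-18) = 720)
s = 0
T(C, r) = (69 + r)*(720 + C) (T(C, r) = (C + 720)*(r + 69) = (720 + C)*(69 + r) = (69 + r)*(720 + C))
-13*T((-2 + s)², -45) = -13*(49680 + 69*(-2 + 0)² + 720*(-45) + (-2 + 0)²*(-45)) = -13*(49680 + 69*(-2)² - 32400 + (-2)²*(-45)) = -13*(49680 + 69*4 - 32400 + 4*(-45)) = -13*(49680 + 276 - 32400 - 180) = -13*17376 = -225888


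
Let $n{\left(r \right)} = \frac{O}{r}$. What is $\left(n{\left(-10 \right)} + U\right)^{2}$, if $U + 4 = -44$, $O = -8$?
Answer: $\frac{55696}{25} \approx 2227.8$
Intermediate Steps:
$U = -48$ ($U = -4 - 44 = -48$)
$n{\left(r \right)} = - \frac{8}{r}$
$\left(n{\left(-10 \right)} + U\right)^{2} = \left(- \frac{8}{-10} - 48\right)^{2} = \left(\left(-8\right) \left(- \frac{1}{10}\right) - 48\right)^{2} = \left(\frac{4}{5} - 48\right)^{2} = \left(- \frac{236}{5}\right)^{2} = \frac{55696}{25}$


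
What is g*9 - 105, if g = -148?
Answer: -1437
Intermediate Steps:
g*9 - 105 = -148*9 - 105 = -1332 - 105 = -1437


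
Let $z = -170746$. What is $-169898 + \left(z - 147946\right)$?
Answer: $-488590$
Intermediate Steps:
$-169898 + \left(z - 147946\right) = -169898 - 318692 = -488590$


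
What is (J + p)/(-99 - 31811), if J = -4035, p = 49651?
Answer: -22808/15955 ≈ -1.4295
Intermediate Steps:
(J + p)/(-99 - 31811) = (-4035 + 49651)/(-99 - 31811) = 45616/(-31910) = 45616*(-1/31910) = -22808/15955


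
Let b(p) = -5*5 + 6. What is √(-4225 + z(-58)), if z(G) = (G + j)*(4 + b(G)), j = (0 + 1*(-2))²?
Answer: I*√3415 ≈ 58.438*I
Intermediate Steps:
b(p) = -19 (b(p) = -25 + 6 = -19)
j = 4 (j = (0 - 2)² = (-2)² = 4)
z(G) = -60 - 15*G (z(G) = (G + 4)*(4 - 19) = (4 + G)*(-15) = -60 - 15*G)
√(-4225 + z(-58)) = √(-4225 + (-60 - 15*(-58))) = √(-4225 + (-60 + 870)) = √(-4225 + 810) = √(-3415) = I*√3415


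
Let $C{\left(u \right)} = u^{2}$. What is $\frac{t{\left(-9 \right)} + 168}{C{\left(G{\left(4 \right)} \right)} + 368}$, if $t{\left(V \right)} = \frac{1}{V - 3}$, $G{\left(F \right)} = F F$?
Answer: $\frac{155}{576} \approx 0.2691$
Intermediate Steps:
$G{\left(F \right)} = F^{2}$
$t{\left(V \right)} = \frac{1}{-3 + V}$
$\frac{t{\left(-9 \right)} + 168}{C{\left(G{\left(4 \right)} \right)} + 368} = \frac{\frac{1}{-3 - 9} + 168}{\left(4^{2}\right)^{2} + 368} = \frac{\frac{1}{-12} + 168}{16^{2} + 368} = \frac{- \frac{1}{12} + 168}{256 + 368} = \frac{2015}{12 \cdot 624} = \frac{2015}{12} \cdot \frac{1}{624} = \frac{155}{576}$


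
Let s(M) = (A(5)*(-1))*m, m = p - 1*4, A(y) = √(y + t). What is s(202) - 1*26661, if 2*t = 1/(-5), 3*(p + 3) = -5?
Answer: -26661 + 91*√10/15 ≈ -26642.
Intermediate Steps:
p = -14/3 (p = -3 + (⅓)*(-5) = -3 - 5/3 = -14/3 ≈ -4.6667)
t = -⅒ (t = (½)/(-5) = (½)*(-⅕) = -⅒ ≈ -0.10000)
A(y) = √(-⅒ + y) (A(y) = √(y - ⅒) = √(-⅒ + y))
m = -26/3 (m = -14/3 - 1*4 = -14/3 - 4 = -26/3 ≈ -8.6667)
s(M) = 91*√10/15 (s(M) = ((√(-10 + 100*5)/10)*(-1))*(-26/3) = ((√(-10 + 500)/10)*(-1))*(-26/3) = ((√490/10)*(-1))*(-26/3) = (((7*√10)/10)*(-1))*(-26/3) = ((7*√10/10)*(-1))*(-26/3) = -7*√10/10*(-26/3) = 91*√10/15)
s(202) - 1*26661 = 91*√10/15 - 1*26661 = 91*√10/15 - 26661 = -26661 + 91*√10/15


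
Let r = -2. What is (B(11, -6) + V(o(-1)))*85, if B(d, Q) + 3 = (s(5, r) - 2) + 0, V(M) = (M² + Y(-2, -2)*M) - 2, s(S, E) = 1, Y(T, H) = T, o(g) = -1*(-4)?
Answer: 170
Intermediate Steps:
o(g) = 4
V(M) = -2 + M² - 2*M (V(M) = (M² - 2*M) - 2 = -2 + M² - 2*M)
B(d, Q) = -4 (B(d, Q) = -3 + ((1 - 2) + 0) = -3 + (-1 + 0) = -3 - 1 = -4)
(B(11, -6) + V(o(-1)))*85 = (-4 + (-2 + 4² - 2*4))*85 = (-4 + (-2 + 16 - 8))*85 = (-4 + 6)*85 = 2*85 = 170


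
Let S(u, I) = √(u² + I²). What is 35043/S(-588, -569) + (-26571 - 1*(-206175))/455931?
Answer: 19956/50659 + 35043*√669505/669505 ≈ 43.222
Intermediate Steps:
S(u, I) = √(I² + u²)
35043/S(-588, -569) + (-26571 - 1*(-206175))/455931 = 35043/(√((-569)² + (-588)²)) + (-26571 - 1*(-206175))/455931 = 35043/(√(323761 + 345744)) + (-26571 + 206175)*(1/455931) = 35043/(√669505) + 179604*(1/455931) = 35043*(√669505/669505) + 19956/50659 = 35043*√669505/669505 + 19956/50659 = 19956/50659 + 35043*√669505/669505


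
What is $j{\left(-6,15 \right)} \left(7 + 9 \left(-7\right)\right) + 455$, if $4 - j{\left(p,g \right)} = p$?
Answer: $-105$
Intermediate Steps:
$j{\left(p,g \right)} = 4 - p$
$j{\left(-6,15 \right)} \left(7 + 9 \left(-7\right)\right) + 455 = \left(4 - -6\right) \left(7 + 9 \left(-7\right)\right) + 455 = \left(4 + 6\right) \left(7 - 63\right) + 455 = 10 \left(-56\right) + 455 = -560 + 455 = -105$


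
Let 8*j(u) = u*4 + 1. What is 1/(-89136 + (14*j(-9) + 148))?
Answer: -4/356197 ≈ -1.1230e-5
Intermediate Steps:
j(u) = 1/8 + u/2 (j(u) = (u*4 + 1)/8 = (4*u + 1)/8 = (1 + 4*u)/8 = 1/8 + u/2)
1/(-89136 + (14*j(-9) + 148)) = 1/(-89136 + (14*(1/8 + (1/2)*(-9)) + 148)) = 1/(-89136 + (14*(1/8 - 9/2) + 148)) = 1/(-89136 + (14*(-35/8) + 148)) = 1/(-89136 + (-245/4 + 148)) = 1/(-89136 + 347/4) = 1/(-356197/4) = -4/356197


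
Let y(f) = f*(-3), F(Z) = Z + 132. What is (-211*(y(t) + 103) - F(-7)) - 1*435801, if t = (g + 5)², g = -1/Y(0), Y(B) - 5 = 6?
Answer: -53530911/121 ≈ -4.4240e+5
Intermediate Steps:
Y(B) = 11 (Y(B) = 5 + 6 = 11)
g = -1/11 ≈ -0.090909
t = 2916/121 (t = (-1/11 + 5)² = (54/11)² = 2916/121 ≈ 24.099)
F(Z) = 132 + Z
y(f) = -3*f
(-211*(y(t) + 103) - F(-7)) - 1*435801 = (-211*(-3*2916/121 + 103) - (132 - 7)) - 1*435801 = (-211*(-8748/121 + 103) - 1*125) - 435801 = (-211*3715/121 - 125) - 435801 = (-783865/121 - 125) - 435801 = -798990/121 - 435801 = -53530911/121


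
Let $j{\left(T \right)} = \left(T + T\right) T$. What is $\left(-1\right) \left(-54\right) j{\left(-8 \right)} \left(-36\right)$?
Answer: $-248832$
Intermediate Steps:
$j{\left(T \right)} = 2 T^{2}$ ($j{\left(T \right)} = 2 T T = 2 T^{2}$)
$\left(-1\right) \left(-54\right) j{\left(-8 \right)} \left(-36\right) = \left(-1\right) \left(-54\right) 2 \left(-8\right)^{2} \left(-36\right) = 54 \cdot 2 \cdot 64 \left(-36\right) = 54 \cdot 128 \left(-36\right) = 6912 \left(-36\right) = -248832$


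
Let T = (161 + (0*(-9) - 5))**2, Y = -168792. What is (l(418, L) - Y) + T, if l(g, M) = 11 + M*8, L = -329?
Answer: 190507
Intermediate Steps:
l(g, M) = 11 + 8*M
T = 24336 (T = (161 + (0 - 5))**2 = (161 - 5)**2 = 156**2 = 24336)
(l(418, L) - Y) + T = ((11 + 8*(-329)) - 1*(-168792)) + 24336 = ((11 - 2632) + 168792) + 24336 = (-2621 + 168792) + 24336 = 166171 + 24336 = 190507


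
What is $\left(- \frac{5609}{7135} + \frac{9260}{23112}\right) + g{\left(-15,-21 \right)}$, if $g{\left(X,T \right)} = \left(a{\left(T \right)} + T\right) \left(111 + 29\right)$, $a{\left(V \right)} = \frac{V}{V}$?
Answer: $- \frac{115448775277}{41226030} \approx -2800.4$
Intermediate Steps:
$a{\left(V \right)} = 1$
$g{\left(X,T \right)} = 140 + 140 T$ ($g{\left(X,T \right)} = \left(1 + T\right) \left(111 + 29\right) = \left(1 + T\right) 140 = 140 + 140 T$)
$\left(- \frac{5609}{7135} + \frac{9260}{23112}\right) + g{\left(-15,-21 \right)} = \left(- \frac{5609}{7135} + \frac{9260}{23112}\right) + \left(140 + 140 \left(-21\right)\right) = \left(\left(-5609\right) \frac{1}{7135} + 9260 \cdot \frac{1}{23112}\right) + \left(140 - 2940\right) = \left(- \frac{5609}{7135} + \frac{2315}{5778}\right) - 2800 = - \frac{15891277}{41226030} - 2800 = - \frac{115448775277}{41226030}$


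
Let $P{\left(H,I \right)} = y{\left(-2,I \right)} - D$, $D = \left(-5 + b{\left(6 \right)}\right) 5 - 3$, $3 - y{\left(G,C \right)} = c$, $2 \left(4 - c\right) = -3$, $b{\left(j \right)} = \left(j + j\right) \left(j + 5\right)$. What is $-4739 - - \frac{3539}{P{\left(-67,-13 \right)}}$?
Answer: $- \frac{6020869}{1269} \approx -4744.6$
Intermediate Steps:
$b{\left(j \right)} = 2 j \left(5 + j\right)$
$c = \frac{11}{2}$ ($c = 4 - - \frac{3}{2} = 4 + \frac{3}{2} = \frac{11}{2} \approx 5.5$)
$y{\left(G,C \right)} = - \frac{5}{2}$ ($y{\left(G,C \right)} = 3 - \frac{11}{2} = - \frac{5}{2}$)
$D = 632$ ($D = \left(-5 + 2 \cdot 6 \left(5 + 6\right)\right) 5 - 3 = \left(-5 + 2 \cdot 6 \cdot 11\right) 5 - 3 = \left(-5 + 132\right) 5 - 3 = 127 \cdot 5 - 3 = 635 - 3 = 632$)
$P{\left(H,I \right)} = - \frac{1269}{2}$ ($P{\left(H,I \right)} = - \frac{5}{2} - 632 = - \frac{1269}{2}$)
$-4739 - - \frac{3539}{P{\left(-67,-13 \right)}} = -4739 - - \frac{3539}{- \frac{1269}{2}} = -4739 - \left(-3539\right) \left(- \frac{2}{1269}\right) = -4739 - \frac{7078}{1269} = - \frac{6020869}{1269}$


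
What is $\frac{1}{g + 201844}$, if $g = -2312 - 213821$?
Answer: $- \frac{1}{14289} \approx -6.9984 \cdot 10^{-5}$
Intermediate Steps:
$g = -216133$
$\frac{1}{g + 201844} = \frac{1}{-216133 + 201844} = \frac{1}{-14289} = - \frac{1}{14289}$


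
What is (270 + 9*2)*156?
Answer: 44928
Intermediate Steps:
(270 + 9*2)*156 = (270 + 18)*156 = 288*156 = 44928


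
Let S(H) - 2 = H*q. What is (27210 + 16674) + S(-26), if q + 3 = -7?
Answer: 44146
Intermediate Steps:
q = -10 (q = -3 - 7 = -10)
S(H) = 2 - 10*H (S(H) = 2 + H*(-10) = 2 - 10*H)
(27210 + 16674) + S(-26) = (27210 + 16674) + (2 - 10*(-26)) = 43884 + (2 + 260) = 43884 + 262 = 44146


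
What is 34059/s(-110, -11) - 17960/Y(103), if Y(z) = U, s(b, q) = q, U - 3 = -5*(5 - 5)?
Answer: -299737/33 ≈ -9082.9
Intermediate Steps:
U = 3 (U = 3 - 5*(5 - 5) = 3 - 5*0 = 3 + 0 = 3)
Y(z) = 3
34059/s(-110, -11) - 17960/Y(103) = 34059/(-11) - 17960/3 = 34059*(-1/11) - 17960*1/3 = -34059/11 - 17960/3 = -299737/33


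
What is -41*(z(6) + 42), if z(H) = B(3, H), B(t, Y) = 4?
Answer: -1886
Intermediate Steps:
z(H) = 4
-41*(z(6) + 42) = -41*(4 + 42) = -41*46 = -1886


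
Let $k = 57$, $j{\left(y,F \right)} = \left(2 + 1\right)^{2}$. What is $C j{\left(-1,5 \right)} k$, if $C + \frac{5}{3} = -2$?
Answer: $-1881$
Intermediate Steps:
$C = - \frac{11}{3}$ ($C = - \frac{5}{3} - 2 = - \frac{11}{3} \approx -3.6667$)
$j{\left(y,F \right)} = 9$ ($j{\left(y,F \right)} = 3^{2} = 9$)
$C j{\left(-1,5 \right)} k = \left(- \frac{11}{3}\right) 9 \cdot 57 = \left(-33\right) 57 = -1881$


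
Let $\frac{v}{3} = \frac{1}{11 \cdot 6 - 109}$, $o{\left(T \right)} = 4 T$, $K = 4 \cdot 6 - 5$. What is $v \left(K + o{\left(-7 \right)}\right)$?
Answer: $\frac{27}{43} \approx 0.62791$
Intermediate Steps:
$K = 19$ ($K = 24 - 5 = 19$)
$v = - \frac{3}{43}$ ($v = \frac{3}{11 \cdot 6 - 109} = \frac{3}{66 - 109} = \frac{3}{-43} = 3 \left(- \frac{1}{43}\right) = - \frac{3}{43} \approx -0.069767$)
$v \left(K + o{\left(-7 \right)}\right) = - \frac{3 \left(19 + 4 \left(-7\right)\right)}{43} = - \frac{3 \left(19 - 28\right)}{43} = \left(- \frac{3}{43}\right) \left(-9\right) = \frac{27}{43}$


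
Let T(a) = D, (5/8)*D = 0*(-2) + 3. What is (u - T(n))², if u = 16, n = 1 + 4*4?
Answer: 3136/25 ≈ 125.44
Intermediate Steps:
n = 17 (n = 1 + 16 = 17)
D = 24/5 (D = 8*(0*(-2) + 3)/5 = 8*(0 + 3)/5 = (8/5)*3 = 24/5 ≈ 4.8000)
T(a) = 24/5
(u - T(n))² = (16 - 1*24/5)² = (16 - 24/5)² = (56/5)² = 3136/25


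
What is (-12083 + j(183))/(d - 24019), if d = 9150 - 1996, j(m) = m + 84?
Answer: 11816/16865 ≈ 0.70062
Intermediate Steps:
j(m) = 84 + m
d = 7154
(-12083 + j(183))/(d - 24019) = (-12083 + (84 + 183))/(7154 - 24019) = (-12083 + 267)/(-16865) = -11816*(-1/16865) = 11816/16865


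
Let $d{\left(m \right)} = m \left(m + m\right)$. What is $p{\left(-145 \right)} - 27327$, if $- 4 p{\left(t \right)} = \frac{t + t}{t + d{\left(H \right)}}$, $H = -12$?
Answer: $- \frac{7815377}{286} \approx -27327.0$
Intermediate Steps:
$d{\left(m \right)} = 2 m^{2}$ ($d{\left(m \right)} = m 2 m = 2 m^{2}$)
$p{\left(t \right)} = - \frac{t}{2 \left(288 + t\right)}$ ($p{\left(t \right)} = - \frac{\left(t + t\right) \frac{1}{t + 2 \left(-12\right)^{2}}}{4} = - \frac{2 t \frac{1}{t + 2 \cdot 144}}{4} = - \frac{2 t \frac{1}{t + 288}}{4} = - \frac{2 t \frac{1}{288 + t}}{4} = - \frac{t}{2 \left(288 + t\right)}$)
$p{\left(-145 \right)} - 27327 = \left(-1\right) \left(-145\right) \frac{1}{576 + 2 \left(-145\right)} - 27327 = \left(-1\right) \left(-145\right) \frac{1}{576 - 290} - 27327 = \left(-1\right) \left(-145\right) \frac{1}{286} - 27327 = \frac{145}{286} - 27327 = - \frac{7815377}{286}$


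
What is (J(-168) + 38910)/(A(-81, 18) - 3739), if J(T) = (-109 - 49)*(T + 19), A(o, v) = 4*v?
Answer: -62452/3667 ≈ -17.031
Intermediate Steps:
J(T) = -3002 - 158*T (J(T) = -158*(19 + T) = -3002 - 158*T)
(J(-168) + 38910)/(A(-81, 18) - 3739) = ((-3002 - 158*(-168)) + 38910)/(4*18 - 3739) = ((-3002 + 26544) + 38910)/(72 - 3739) = (23542 + 38910)/(-3667) = 62452*(-1/3667) = -62452/3667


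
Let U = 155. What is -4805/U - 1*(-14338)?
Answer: 14307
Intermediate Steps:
-4805/U - 1*(-14338) = -4805/155 - 1*(-14338) = -4805*1/155 + 14338 = -31 + 14338 = 14307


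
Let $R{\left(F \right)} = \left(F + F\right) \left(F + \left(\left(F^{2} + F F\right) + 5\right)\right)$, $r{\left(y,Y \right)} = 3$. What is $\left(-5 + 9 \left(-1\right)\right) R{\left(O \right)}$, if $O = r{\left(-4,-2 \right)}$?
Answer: $-2184$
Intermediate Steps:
$O = 3$
$R{\left(F \right)} = 2 F \left(5 + F + 2 F^{2}\right)$ ($R{\left(F \right)} = 2 F \left(F + \left(\left(F^{2} + F^{2}\right) + 5\right)\right) = 2 F \left(F + \left(2 F^{2} + 5\right)\right) = 2 F \left(F + \left(5 + 2 F^{2}\right)\right) = 2 F \left(5 + F + 2 F^{2}\right)$)
$\left(-5 + 9 \left(-1\right)\right) R{\left(O \right)} = \left(-5 + 9 \left(-1\right)\right) 2 \cdot 3 \left(5 + 3 + 2 \cdot 3^{2}\right) = \left(-5 - 9\right) 2 \cdot 3 \left(5 + 3 + 2 \cdot 9\right) = - 14 \cdot 2 \cdot 3 \left(5 + 3 + 18\right) = - 14 \cdot 2 \cdot 3 \cdot 26 = \left(-14\right) 156 = -2184$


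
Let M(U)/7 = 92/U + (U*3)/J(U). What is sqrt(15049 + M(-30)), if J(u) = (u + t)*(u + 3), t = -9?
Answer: sqrt(571399205)/195 ≈ 122.58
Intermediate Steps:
J(u) = (-9 + u)*(3 + u) (J(u) = (u - 9)*(u + 3) = (-9 + u)*(3 + u))
M(U) = 644/U + 21*U/(-27 + U**2 - 6*U) (M(U) = 7*(92/U + (U*3)/(-27 + U**2 - 6*U)) = 7*(92/U + (3*U)/(-27 + U**2 - 6*U)) = 7*(92/U + 3*U/(-27 + U**2 - 6*U)) = 644/U + 21*U/(-27 + U**2 - 6*U))
sqrt(15049 + M(-30)) = sqrt(15049 + 7*(2484 - 95*(-30)**2 + 552*(-30))/(-30*(27 - 1*(-30)**2 + 6*(-30)))) = sqrt(15049 + 7*(-1/30)*(2484 - 95*900 - 16560)/(27 - 1*900 - 180)) = sqrt(15049 + 7*(-1/30)*(2484 - 85500 - 16560)/(27 - 900 - 180)) = sqrt(15049 + 7*(-1/30)*(-99576)/(-1053)) = sqrt(15049 + 7*(-1/30)*(-1/1053)*(-99576)) = sqrt(15049 - 12908/585) = sqrt(8790757/585) = sqrt(571399205)/195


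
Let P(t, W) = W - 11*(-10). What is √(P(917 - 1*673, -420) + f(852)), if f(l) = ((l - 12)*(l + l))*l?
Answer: √1219518410 ≈ 34922.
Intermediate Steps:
P(t, W) = 110 + W (P(t, W) = W + 110 = 110 + W)
f(l) = 2*l²*(-12 + l) (f(l) = ((-12 + l)*(2*l))*l = (2*l*(-12 + l))*l = 2*l²*(-12 + l))
√(P(917 - 1*673, -420) + f(852)) = √((110 - 420) + 2*852²*(-12 + 852)) = √(-310 + 2*725904*840) = √(-310 + 1219518720) = √1219518410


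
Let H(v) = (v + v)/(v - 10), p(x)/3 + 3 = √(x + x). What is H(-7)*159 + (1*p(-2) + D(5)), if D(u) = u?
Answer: 2158/17 + 6*I ≈ 126.94 + 6.0*I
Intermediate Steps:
p(x) = -9 + 3*√2*√x (p(x) = -9 + 3*√(x + x) = -9 + 3*√(2*x) = -9 + 3*(√2*√x) = -9 + 3*√2*√x)
H(v) = 2*v/(-10 + v) (H(v) = (2*v)/(-10 + v) = 2*v/(-10 + v))
H(-7)*159 + (1*p(-2) + D(5)) = (2*(-7)/(-10 - 7))*159 + (1*(-9 + 3*√2*√(-2)) + 5) = (2*(-7)/(-17))*159 + (1*(-9 + 3*√2*(I*√2)) + 5) = (2*(-7)*(-1/17))*159 + (1*(-9 + 6*I) + 5) = (14/17)*159 + ((-9 + 6*I) + 5) = 2226/17 + (-4 + 6*I) = 2158/17 + 6*I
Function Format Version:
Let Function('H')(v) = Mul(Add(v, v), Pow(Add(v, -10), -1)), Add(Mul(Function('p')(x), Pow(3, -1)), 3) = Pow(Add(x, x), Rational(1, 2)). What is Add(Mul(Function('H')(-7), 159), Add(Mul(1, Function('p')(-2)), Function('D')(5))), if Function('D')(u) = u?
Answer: Add(Rational(2158, 17), Mul(6, I)) ≈ Add(126.94, Mul(6.0000, I))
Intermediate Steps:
Function('p')(x) = Add(-9, Mul(3, Pow(2, Rational(1, 2)), Pow(x, Rational(1, 2)))) (Function('p')(x) = Add(-9, Mul(3, Pow(Add(x, x), Rational(1, 2)))) = Add(-9, Mul(3, Pow(Mul(2, x), Rational(1, 2)))) = Add(-9, Mul(3, Mul(Pow(2, Rational(1, 2)), Pow(x, Rational(1, 2))))) = Add(-9, Mul(3, Pow(2, Rational(1, 2)), Pow(x, Rational(1, 2)))))
Function('H')(v) = Mul(2, v, Pow(Add(-10, v), -1)) (Function('H')(v) = Mul(Mul(2, v), Pow(Add(-10, v), -1)) = Mul(2, v, Pow(Add(-10, v), -1)))
Add(Mul(Function('H')(-7), 159), Add(Mul(1, Function('p')(-2)), Function('D')(5))) = Add(Mul(Mul(2, -7, Pow(Add(-10, -7), -1)), 159), Add(Mul(1, Add(-9, Mul(3, Pow(2, Rational(1, 2)), Pow(-2, Rational(1, 2))))), 5)) = Add(Mul(Mul(2, -7, Pow(-17, -1)), 159), Add(Mul(1, Add(-9, Mul(3, Pow(2, Rational(1, 2)), Mul(I, Pow(2, Rational(1, 2)))))), 5)) = Add(Mul(Mul(2, -7, Rational(-1, 17)), 159), Add(Mul(1, Add(-9, Mul(6, I))), 5)) = Add(Mul(Rational(14, 17), 159), Add(Add(-9, Mul(6, I)), 5)) = Add(Rational(2226, 17), Add(-4, Mul(6, I))) = Add(Rational(2158, 17), Mul(6, I))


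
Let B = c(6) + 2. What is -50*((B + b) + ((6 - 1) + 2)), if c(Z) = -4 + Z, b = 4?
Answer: -750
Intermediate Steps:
B = 4 (B = (-4 + 6) + 2 = 2 + 2 = 4)
-50*((B + b) + ((6 - 1) + 2)) = -50*((4 + 4) + ((6 - 1) + 2)) = -50*(8 + (5 + 2)) = -50*(8 + 7) = -50*15 = -750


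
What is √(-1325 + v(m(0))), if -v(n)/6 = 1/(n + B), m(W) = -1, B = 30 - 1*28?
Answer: 11*I*√11 ≈ 36.483*I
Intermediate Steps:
B = 2 (B = 30 - 28 = 2)
v(n) = -6/(2 + n) (v(n) = -6/(n + 2) = -6/(2 + n))
√(-1325 + v(m(0))) = √(-1325 - 6/(2 - 1)) = √(-1325 - 6/1) = √(-1325 - 6*1) = √(-1325 - 6) = √(-1331) = 11*I*√11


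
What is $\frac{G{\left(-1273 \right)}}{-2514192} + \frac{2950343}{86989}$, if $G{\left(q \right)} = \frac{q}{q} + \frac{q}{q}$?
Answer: $\frac{3708864296939}{109353523944} \approx 33.916$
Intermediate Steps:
$G{\left(q \right)} = 2$ ($G{\left(q \right)} = 1 + 1 = 2$)
$\frac{G{\left(-1273 \right)}}{-2514192} + \frac{2950343}{86989} = \frac{2}{-2514192} + \frac{2950343}{86989} = 2 \left(- \frac{1}{2514192}\right) + 2950343 \cdot \frac{1}{86989} = - \frac{1}{1257096} + \frac{2950343}{86989} = \frac{3708864296939}{109353523944}$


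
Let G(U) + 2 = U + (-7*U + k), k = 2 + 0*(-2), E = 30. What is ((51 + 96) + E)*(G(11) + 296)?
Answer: 40710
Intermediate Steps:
k = 2 (k = 2 + 0 = 2)
G(U) = -6*U (G(U) = -2 + (U + (-7*U + 2)) = -2 + (U + (2 - 7*U)) = -2 + (2 - 6*U) = -6*U)
((51 + 96) + E)*(G(11) + 296) = ((51 + 96) + 30)*(-6*11 + 296) = (147 + 30)*(-66 + 296) = 177*230 = 40710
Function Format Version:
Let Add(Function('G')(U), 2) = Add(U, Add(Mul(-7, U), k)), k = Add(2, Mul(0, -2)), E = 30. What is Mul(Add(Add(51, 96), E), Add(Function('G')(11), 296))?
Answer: 40710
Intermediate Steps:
k = 2 (k = Add(2, 0) = 2)
Function('G')(U) = Mul(-6, U) (Function('G')(U) = Add(-2, Add(U, Add(Mul(-7, U), 2))) = Add(-2, Add(U, Add(2, Mul(-7, U)))) = Add(-2, Add(2, Mul(-6, U))) = Mul(-6, U))
Mul(Add(Add(51, 96), E), Add(Function('G')(11), 296)) = Mul(Add(Add(51, 96), 30), Add(Mul(-6, 11), 296)) = Mul(Add(147, 30), Add(-66, 296)) = Mul(177, 230) = 40710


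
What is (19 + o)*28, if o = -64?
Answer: -1260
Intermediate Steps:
(19 + o)*28 = (19 - 64)*28 = -45*28 = -1260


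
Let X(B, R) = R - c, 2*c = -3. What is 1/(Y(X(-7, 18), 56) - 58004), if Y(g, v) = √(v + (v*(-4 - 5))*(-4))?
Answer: -14501/841115486 - √518/1682230972 ≈ -1.7254e-5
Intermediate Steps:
c = -3/2 (c = (½)*(-3) = -3/2 ≈ -1.5000)
X(B, R) = 3/2 + R (X(B, R) = R - 1*(-3/2) = R + 3/2 = 3/2 + R)
Y(g, v) = √37*√v (Y(g, v) = √(v + (v*(-9))*(-4)) = √(v - 9*v*(-4)) = √(v + 36*v) = √(37*v) = √37*√v)
1/(Y(X(-7, 18), 56) - 58004) = 1/(√37*√56 - 58004) = 1/(√37*(2*√14) - 58004) = 1/(2*√518 - 58004) = 1/(-58004 + 2*√518)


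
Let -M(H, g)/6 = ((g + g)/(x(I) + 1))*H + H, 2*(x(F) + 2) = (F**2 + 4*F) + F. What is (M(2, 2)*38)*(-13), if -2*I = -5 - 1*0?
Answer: 586872/67 ≈ 8759.3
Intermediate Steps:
I = 5/2 (I = -(-5 - 1*0)/2 = -(-5 + 0)/2 = -1/2*(-5) = 5/2 ≈ 2.5000)
x(F) = -2 + F**2/2 + 5*F/2 (x(F) = -2 + ((F**2 + 4*F) + F)/2 = -2 + (F**2 + 5*F)/2 = -2 + (F**2/2 + 5*F/2) = -2 + F**2/2 + 5*F/2)
M(H, g) = -6*H - 96*H*g/67 (M(H, g) = -6*(((g + g)/((-2 + (5/2)**2/2 + (5/2)*(5/2)) + 1))*H + H) = -6*(((2*g)/((-2 + (1/2)*(25/4) + 25/4) + 1))*H + H) = -6*(((2*g)/((-2 + 25/8 + 25/4) + 1))*H + H) = -6*(((2*g)/(59/8 + 1))*H + H) = -6*(((2*g)/(67/8))*H + H) = -6*(((2*g)*(8/67))*H + H) = -6*((16*g/67)*H + H) = -6*(16*H*g/67 + H) = -6*(H + 16*H*g/67) = -6*H - 96*H*g/67)
(M(2, 2)*38)*(-13) = (-6/67*2*(67 + 16*2)*38)*(-13) = (-6/67*2*(67 + 32)*38)*(-13) = (-6/67*2*99*38)*(-13) = -1188/67*38*(-13) = -45144/67*(-13) = 586872/67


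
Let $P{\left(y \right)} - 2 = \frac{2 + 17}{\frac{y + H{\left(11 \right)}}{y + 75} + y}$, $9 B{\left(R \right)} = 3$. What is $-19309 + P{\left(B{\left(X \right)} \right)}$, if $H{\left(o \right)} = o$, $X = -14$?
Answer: $- \frac{3159907}{164} \approx -19268.0$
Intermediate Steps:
$B{\left(R \right)} = \frac{1}{3}$ ($B{\left(R \right)} = \frac{1}{9} \cdot 3 = \frac{1}{3}$)
$P{\left(y \right)} = 2 + \frac{19}{y + \frac{11 + y}{75 + y}}$ ($P{\left(y \right)} = 2 + \frac{2 + 17}{\frac{y + 11}{y + 75} + y} = 2 + \frac{19}{\frac{11 + y}{75 + y} + y} = 2 + \frac{19}{y + \frac{11 + y}{75 + y}}$)
$-19309 + P{\left(B{\left(X \right)} \right)} = -19309 + \frac{1447 + \frac{2}{9} + 171 \cdot \frac{1}{3}}{11 + \left(\frac{1}{3}\right)^{2} + 76 \cdot \frac{1}{3}} = -19309 + \frac{1447 + 2 \cdot \frac{1}{9} + 57}{11 + \frac{1}{9} + \frac{76}{3}} = -19309 + \frac{1447 + \frac{2}{9} + 57}{\frac{328}{9}} = -19309 + \frac{9}{328} \cdot \frac{13538}{9} = -19309 + \frac{6769}{164} = - \frac{3159907}{164}$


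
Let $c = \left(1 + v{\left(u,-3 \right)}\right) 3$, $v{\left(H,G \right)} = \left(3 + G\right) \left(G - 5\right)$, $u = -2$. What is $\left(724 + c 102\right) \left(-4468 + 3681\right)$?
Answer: $-810610$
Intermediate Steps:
$v{\left(H,G \right)} = \left(-5 + G\right) \left(3 + G\right)$ ($v{\left(H,G \right)} = \left(3 + G\right) \left(-5 + G\right) = \left(-5 + G\right) \left(3 + G\right)$)
$c = 3$ ($c = \left(1 - \left(9 - 9\right)\right) 3 = \left(1 + \left(-15 + 9 + 6\right)\right) 3 = \left(1 + 0\right) 3 = 1 \cdot 3 = 3$)
$\left(724 + c 102\right) \left(-4468 + 3681\right) = \left(724 + 3 \cdot 102\right) \left(-4468 + 3681\right) = \left(724 + 306\right) \left(-787\right) = 1030 \left(-787\right) = -810610$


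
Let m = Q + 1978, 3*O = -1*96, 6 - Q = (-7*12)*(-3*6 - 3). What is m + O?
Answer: 188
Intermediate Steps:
Q = -1758 (Q = 6 - (-7*12)*(-3*6 - 3) = 6 - (-84)*(-18 - 3) = 6 - (-84)*(-21) = 6 - 1*1764 = 6 - 1764 = -1758)
O = -32 (O = (-1*96)/3 = (⅓)*(-96) = -32)
m = 220 (m = -1758 + 1978 = 220)
m + O = 220 - 32 = 188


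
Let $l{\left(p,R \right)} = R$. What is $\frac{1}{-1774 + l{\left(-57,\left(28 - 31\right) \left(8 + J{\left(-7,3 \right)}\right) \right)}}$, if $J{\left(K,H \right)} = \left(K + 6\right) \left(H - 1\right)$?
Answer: $- \frac{1}{1792} \approx -0.00055804$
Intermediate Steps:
$J{\left(K,H \right)} = \left(-1 + H\right) \left(6 + K\right)$ ($J{\left(K,H \right)} = \left(6 + K\right) \left(-1 + H\right) = \left(-1 + H\right) \left(6 + K\right)$)
$\frac{1}{-1774 + l{\left(-57,\left(28 - 31\right) \left(8 + J{\left(-7,3 \right)}\right) \right)}} = \frac{1}{-1774 + \left(28 - 31\right) \left(8 + \left(-6 - -7 + 6 \cdot 3 + 3 \left(-7\right)\right)\right)} = \frac{1}{-1774 - 3 \left(8 + \left(-6 + 7 + 18 - 21\right)\right)} = \frac{1}{-1774 - 3 \left(8 - 2\right)} = \frac{1}{-1774 - 18} = \frac{1}{-1792} = - \frac{1}{1792}$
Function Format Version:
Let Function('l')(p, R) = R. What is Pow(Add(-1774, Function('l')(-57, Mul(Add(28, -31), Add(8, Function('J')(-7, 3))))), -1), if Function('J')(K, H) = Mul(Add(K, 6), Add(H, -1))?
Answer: Rational(-1, 1792) ≈ -0.00055804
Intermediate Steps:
Function('J')(K, H) = Mul(Add(-1, H), Add(6, K)) (Function('J')(K, H) = Mul(Add(6, K), Add(-1, H)) = Mul(Add(-1, H), Add(6, K)))
Pow(Add(-1774, Function('l')(-57, Mul(Add(28, -31), Add(8, Function('J')(-7, 3))))), -1) = Pow(Add(-1774, Mul(Add(28, -31), Add(8, Add(-6, Mul(-1, -7), Mul(6, 3), Mul(3, -7))))), -1) = Pow(Add(-1774, Mul(-3, Add(8, Add(-6, 7, 18, -21)))), -1) = Pow(Add(-1774, Mul(-3, Add(8, -2))), -1) = Pow(Add(-1774, Mul(-3, 6)), -1) = Pow(Add(-1774, -18), -1) = Pow(-1792, -1) = Rational(-1, 1792)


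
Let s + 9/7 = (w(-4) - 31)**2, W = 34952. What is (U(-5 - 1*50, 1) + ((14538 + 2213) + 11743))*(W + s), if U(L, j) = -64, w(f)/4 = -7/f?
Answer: 7070171410/7 ≈ 1.0100e+9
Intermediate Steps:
w(f) = -28/f (w(f) = 4*(-7/f) = -28/f)
s = 4023/7 (s = -9/7 + (-28/(-4) - 31)**2 = -9/7 + (-28*(-1/4) - 31)**2 = -9/7 + (7 - 31)**2 = -9/7 + (-24)**2 = -9/7 + 576 = 4023/7 ≈ 574.71)
(U(-5 - 1*50, 1) + ((14538 + 2213) + 11743))*(W + s) = (-64 + ((14538 + 2213) + 11743))*(34952 + 4023/7) = (-64 + (16751 + 11743))*(248687/7) = (-64 + 28494)*(248687/7) = 28430*(248687/7) = 7070171410/7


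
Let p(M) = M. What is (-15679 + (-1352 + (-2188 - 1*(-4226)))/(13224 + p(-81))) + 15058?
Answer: -8161117/13143 ≈ -620.95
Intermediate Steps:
(-15679 + (-1352 + (-2188 - 1*(-4226)))/(13224 + p(-81))) + 15058 = (-15679 + (-1352 + (-2188 - 1*(-4226)))/(13224 - 81)) + 15058 = (-15679 + (-1352 + (-2188 + 4226))/13143) + 15058 = (-15679 + (-1352 + 2038)*(1/13143)) + 15058 = (-15679 + 686*(1/13143)) + 15058 = (-15679 + 686/13143) + 15058 = -206068411/13143 + 15058 = -8161117/13143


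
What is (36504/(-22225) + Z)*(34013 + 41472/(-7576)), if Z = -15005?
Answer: -10741138624318883/21047075 ≈ -5.1034e+8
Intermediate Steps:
(36504/(-22225) + Z)*(34013 + 41472/(-7576)) = (36504/(-22225) - 15005)*(34013 + 41472/(-7576)) = (36504*(-1/22225) - 15005)*(34013 + 41472*(-1/7576)) = (-36504/22225 - 15005)*(34013 - 5184/947) = -333522629/22225*32205127/947 = -10741138624318883/21047075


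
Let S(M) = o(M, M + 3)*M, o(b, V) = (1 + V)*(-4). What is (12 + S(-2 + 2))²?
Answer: 144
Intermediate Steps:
o(b, V) = -4 - 4*V
S(M) = M*(-16 - 4*M) (S(M) = (-4 - 4*(M + 3))*M = (-4 - 4*(3 + M))*M = (-4 + (-12 - 4*M))*M = (-16 - 4*M)*M = M*(-16 - 4*M))
(12 + S(-2 + 2))² = (12 - 4*(-2 + 2)*(4 + (-2 + 2)))² = (12 - 4*0*(4 + 0))² = (12 - 4*0*4)² = (12 + 0)² = 12² = 144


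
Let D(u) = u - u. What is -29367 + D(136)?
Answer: -29367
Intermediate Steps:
D(u) = 0
-29367 + D(136) = -29367 + 0 = -29367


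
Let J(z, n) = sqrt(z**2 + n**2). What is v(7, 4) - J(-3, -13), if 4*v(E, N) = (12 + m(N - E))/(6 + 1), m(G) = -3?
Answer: 9/28 - sqrt(178) ≈ -13.020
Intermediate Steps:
J(z, n) = sqrt(n**2 + z**2)
v(E, N) = 9/28 (v(E, N) = ((12 - 3)/(6 + 1))/4 = (9/7)/4 = (9*(1/7))/4 = (1/4)*(9/7) = 9/28)
v(7, 4) - J(-3, -13) = 9/28 - sqrt((-13)**2 + (-3)**2) = 9/28 - sqrt(169 + 9) = 9/28 - sqrt(178)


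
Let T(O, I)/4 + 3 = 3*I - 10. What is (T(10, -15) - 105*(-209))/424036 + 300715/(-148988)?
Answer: -7767438081/3948517223 ≈ -1.9672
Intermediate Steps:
T(O, I) = -52 + 12*I (T(O, I) = -12 + 4*(3*I - 10) = -12 + 4*(-10 + 3*I) = -12 + (-40 + 12*I) = -52 + 12*I)
(T(10, -15) - 105*(-209))/424036 + 300715/(-148988) = ((-52 + 12*(-15)) - 105*(-209))/424036 + 300715/(-148988) = ((-52 - 180) + 21945)*(1/424036) + 300715*(-1/148988) = (-232 + 21945)*(1/424036) - 300715/148988 = 21713*(1/424036) - 300715/148988 = 21713/424036 - 300715/148988 = -7767438081/3948517223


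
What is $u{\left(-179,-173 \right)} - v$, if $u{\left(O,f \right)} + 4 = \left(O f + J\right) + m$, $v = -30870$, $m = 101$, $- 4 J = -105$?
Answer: $\frac{247841}{4} \approx 61960.0$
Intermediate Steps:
$J = \frac{105}{4}$ ($J = \left(- \frac{1}{4}\right) \left(-105\right) = \frac{105}{4} \approx 26.25$)
$u{\left(O,f \right)} = \frac{493}{4} + O f$ ($u{\left(O,f \right)} = -4 + \left(\left(O f + \frac{105}{4}\right) + 101\right) = -4 + \left(\left(\frac{105}{4} + O f\right) + 101\right) = -4 + \left(\frac{509}{4} + O f\right) = \frac{493}{4} + O f$)
$u{\left(-179,-173 \right)} - v = \left(\frac{493}{4} - -30967\right) - -30870 = \left(\frac{493}{4} + 30967\right) + 30870 = \frac{124361}{4} + 30870 = \frac{247841}{4}$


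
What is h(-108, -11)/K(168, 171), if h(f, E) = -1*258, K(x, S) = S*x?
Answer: -43/4788 ≈ -0.0089808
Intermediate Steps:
h(f, E) = -258
h(-108, -11)/K(168, 171) = -258/(171*168) = -258/28728 = -258*1/28728 = -43/4788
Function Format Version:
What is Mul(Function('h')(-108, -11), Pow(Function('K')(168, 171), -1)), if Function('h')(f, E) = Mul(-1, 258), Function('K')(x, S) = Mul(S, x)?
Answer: Rational(-43, 4788) ≈ -0.0089808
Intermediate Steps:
Function('h')(f, E) = -258
Mul(Function('h')(-108, -11), Pow(Function('K')(168, 171), -1)) = Mul(-258, Pow(Mul(171, 168), -1)) = Mul(-258, Pow(28728, -1)) = Mul(-258, Rational(1, 28728)) = Rational(-43, 4788)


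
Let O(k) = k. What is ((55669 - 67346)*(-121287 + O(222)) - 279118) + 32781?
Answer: 1413429668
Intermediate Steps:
((55669 - 67346)*(-121287 + O(222)) - 279118) + 32781 = ((55669 - 67346)*(-121287 + 222) - 279118) + 32781 = (-11677*(-121065) - 279118) + 32781 = (1413676005 - 279118) + 32781 = 1413396887 + 32781 = 1413429668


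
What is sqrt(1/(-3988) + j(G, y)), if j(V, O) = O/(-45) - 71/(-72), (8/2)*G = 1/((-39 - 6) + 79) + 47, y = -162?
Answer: sqrt(16410191290)/59820 ≈ 2.1415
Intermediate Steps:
G = 1599/136 (G = (1/((-39 - 6) + 79) + 47)/4 = (1/(-45 + 79) + 47)/4 = (1/34 + 47)/4 = (1/4)*(1599/34) = 1599/136 ≈ 11.757)
j(V, O) = 71/72 - O/45 (j(V, O) = O*(-1/45) - 71*(-1/72) = -O/45 + 71/72 = 71/72 - O/45)
sqrt(1/(-3988) + j(G, y)) = sqrt(1/(-3988) + (71/72 - 1/45*(-162))) = sqrt(-1/3988 + (71/72 + 18/5)) = sqrt(-1/3988 + 1651/360) = sqrt(1645957/358920) = sqrt(16410191290)/59820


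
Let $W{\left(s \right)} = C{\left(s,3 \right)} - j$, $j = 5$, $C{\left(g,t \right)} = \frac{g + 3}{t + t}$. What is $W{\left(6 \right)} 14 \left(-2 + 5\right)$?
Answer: $-147$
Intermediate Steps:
$C{\left(g,t \right)} = \frac{3 + g}{2 t}$
$W{\left(s \right)} = - \frac{9}{2} + \frac{s}{6}$ ($W{\left(s \right)} = \frac{3 + s}{2 \cdot 3} - 5 = \frac{1}{2} \cdot \frac{1}{3} \left(3 + s\right) - 5 = \left(\frac{1}{2} + \frac{s}{6}\right) - 5 = - \frac{9}{2} + \frac{s}{6}$)
$W{\left(6 \right)} 14 \left(-2 + 5\right) = \left(- \frac{9}{2} + \frac{1}{6} \cdot 6\right) 14 \left(-2 + 5\right) = \left(- \frac{9}{2} + 1\right) 14 \cdot 3 = \left(- \frac{7}{2}\right) 14 \cdot 3 = \left(-49\right) 3 = -147$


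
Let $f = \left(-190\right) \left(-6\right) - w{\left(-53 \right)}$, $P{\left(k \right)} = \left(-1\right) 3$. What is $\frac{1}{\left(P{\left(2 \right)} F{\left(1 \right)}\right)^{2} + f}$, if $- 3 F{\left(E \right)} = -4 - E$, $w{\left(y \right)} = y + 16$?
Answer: $\frac{1}{1202} \approx 0.00083195$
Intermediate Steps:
$w{\left(y \right)} = 16 + y$
$F{\left(E \right)} = \frac{4}{3} + \frac{E}{3}$ ($F{\left(E \right)} = - \frac{-4 - E}{3} = \frac{4}{3} + \frac{E}{3}$)
$P{\left(k \right)} = -3$
$f = 1177$ ($f = \left(-190\right) \left(-6\right) - \left(16 - 53\right) = 1140 - -37 = 1140 + 37 = 1177$)
$\frac{1}{\left(P{\left(2 \right)} F{\left(1 \right)}\right)^{2} + f} = \frac{1}{\left(- 3 \left(\frac{4}{3} + \frac{1}{3} \cdot 1\right)\right)^{2} + 1177} = \frac{1}{\left(- 3 \left(\frac{4}{3} + \frac{1}{3}\right)\right)^{2} + 1177} = \frac{1}{\left(\left(-3\right) \frac{5}{3}\right)^{2} + 1177} = \frac{1}{\left(-5\right)^{2} + 1177} = \frac{1}{25 + 1177} = \frac{1}{1202}$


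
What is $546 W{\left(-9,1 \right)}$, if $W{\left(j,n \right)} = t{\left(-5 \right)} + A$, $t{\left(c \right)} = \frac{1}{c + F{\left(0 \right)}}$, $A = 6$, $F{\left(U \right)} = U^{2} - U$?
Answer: $\frac{15834}{5} \approx 3166.8$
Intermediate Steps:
$t{\left(c \right)} = \frac{1}{c}$ ($t{\left(c \right)} = \frac{1}{c + 0 \left(-1 + 0\right)} = \frac{1}{c + 0 \left(-1\right)} = \frac{1}{c + 0} = \frac{1}{c}$)
$W{\left(j,n \right)} = \frac{29}{5}$ ($W{\left(j,n \right)} = \frac{1}{-5} + 6 = - \frac{1}{5} + 6 = \frac{29}{5}$)
$546 W{\left(-9,1 \right)} = 546 \cdot \frac{29}{5} = \frac{15834}{5}$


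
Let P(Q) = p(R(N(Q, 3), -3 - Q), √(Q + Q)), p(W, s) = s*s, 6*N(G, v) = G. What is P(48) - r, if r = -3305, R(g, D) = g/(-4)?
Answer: 3401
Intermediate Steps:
N(G, v) = G/6
R(g, D) = -g/4 (R(g, D) = g*(-¼) = -g/4)
p(W, s) = s²
P(Q) = 2*Q (P(Q) = (√(Q + Q))² = (√(2*Q))² = (√2*√Q)² = 2*Q)
P(48) - r = 2*48 - 1*(-3305) = 96 + 3305 = 3401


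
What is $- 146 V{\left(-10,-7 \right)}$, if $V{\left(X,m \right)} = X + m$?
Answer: $2482$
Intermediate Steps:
$- 146 V{\left(-10,-7 \right)} = - 146 \left(-10 - 7\right) = \left(-146\right) \left(-17\right) = 2482$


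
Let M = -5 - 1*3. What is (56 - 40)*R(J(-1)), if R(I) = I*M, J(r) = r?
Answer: 128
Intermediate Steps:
M = -8 (M = -5 - 3 = -8)
R(I) = -8*I (R(I) = I*(-8) = -8*I)
(56 - 40)*R(J(-1)) = (56 - 40)*(-8*(-1)) = 16*8 = 128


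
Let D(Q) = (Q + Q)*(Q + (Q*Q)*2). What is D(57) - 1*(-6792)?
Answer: 754062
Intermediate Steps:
D(Q) = 2*Q*(Q + 2*Q²) (D(Q) = (2*Q)*(Q + Q²*2) = (2*Q)*(Q + 2*Q²) = 2*Q*(Q + 2*Q²))
D(57) - 1*(-6792) = 57²*(2 + 4*57) - 1*(-6792) = 3249*(2 + 228) + 6792 = 3249*230 + 6792 = 747270 + 6792 = 754062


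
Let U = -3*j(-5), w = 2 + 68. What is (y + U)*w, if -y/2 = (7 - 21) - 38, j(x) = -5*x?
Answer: 2030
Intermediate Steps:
w = 70
U = -75 (U = -(-15)*(-5) = -3*25 = -75)
y = 104 (y = -2*((7 - 21) - 38) = -2*(-14 - 38) = -2*(-52) = 104)
(y + U)*w = (104 - 75)*70 = 29*70 = 2030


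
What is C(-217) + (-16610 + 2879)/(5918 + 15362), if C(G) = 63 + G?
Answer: -3290851/21280 ≈ -154.65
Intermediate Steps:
C(-217) + (-16610 + 2879)/(5918 + 15362) = (63 - 217) + (-16610 + 2879)/(5918 + 15362) = -154 - 13731/21280 = -3290851/21280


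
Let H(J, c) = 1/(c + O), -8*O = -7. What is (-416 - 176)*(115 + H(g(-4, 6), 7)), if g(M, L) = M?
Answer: -4293776/63 ≈ -68155.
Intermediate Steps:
O = 7/8 (O = -1/8*(-7) = 7/8 ≈ 0.87500)
H(J, c) = 1/(7/8 + c) (H(J, c) = 1/(c + 7/8) = 1/(7/8 + c))
(-416 - 176)*(115 + H(g(-4, 6), 7)) = (-416 - 176)*(115 + 8/(7 + 8*7)) = -592*(115 + 8/(7 + 56)) = -592*(115 + 8/63) = -592*7253/63 = -4293776/63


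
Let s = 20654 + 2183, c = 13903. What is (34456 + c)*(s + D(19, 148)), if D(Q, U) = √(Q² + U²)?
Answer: 1104374483 + 48359*√22265 ≈ 1.1116e+9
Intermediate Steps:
s = 22837
(34456 + c)*(s + D(19, 148)) = (34456 + 13903)*(22837 + √(19² + 148²)) = 48359*(22837 + √(361 + 21904)) = 48359*(22837 + √22265) = 1104374483 + 48359*√22265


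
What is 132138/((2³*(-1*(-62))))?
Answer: 66069/248 ≈ 266.41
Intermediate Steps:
132138/((2³*(-1*(-62)))) = 132138/((8*62)) = 132138/496 = 132138*(1/496) = 66069/248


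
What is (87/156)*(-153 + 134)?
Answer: -551/52 ≈ -10.596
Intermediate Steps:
(87/156)*(-153 + 134) = (87*(1/156))*(-19) = (29/52)*(-19) = -551/52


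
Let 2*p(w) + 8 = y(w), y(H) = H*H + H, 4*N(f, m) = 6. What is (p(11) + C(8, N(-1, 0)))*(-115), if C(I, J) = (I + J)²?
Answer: -70035/4 ≈ -17509.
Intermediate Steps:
N(f, m) = 3/2 (N(f, m) = (¼)*6 = 3/2)
y(H) = H + H² (y(H) = H² + H = H + H²)
p(w) = -4 + w*(1 + w)/2 (p(w) = -4 + (w*(1 + w))/2 = -4 + w*(1 + w)/2)
(p(11) + C(8, N(-1, 0)))*(-115) = ((-4 + (½)*11*(1 + 11)) + (8 + 3/2)²)*(-115) = ((-4 + (½)*11*12) + (19/2)²)*(-115) = ((-4 + 66) + 361/4)*(-115) = (62 + 361/4)*(-115) = (609/4)*(-115) = -70035/4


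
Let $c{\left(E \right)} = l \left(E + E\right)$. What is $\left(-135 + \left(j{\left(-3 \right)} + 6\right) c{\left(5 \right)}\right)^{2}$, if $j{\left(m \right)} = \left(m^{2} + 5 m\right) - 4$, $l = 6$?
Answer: $140625$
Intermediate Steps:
$c{\left(E \right)} = 12 E$ ($c{\left(E \right)} = 6 \left(E + E\right) = 6 \cdot 2 E = 12 E$)
$j{\left(m \right)} = -4 + m^{2} + 5 m$
$\left(-135 + \left(j{\left(-3 \right)} + 6\right) c{\left(5 \right)}\right)^{2} = \left(-135 + \left(\left(-4 + \left(-3\right)^{2} + 5 \left(-3\right)\right) + 6\right) 12 \cdot 5\right)^{2} = \left(-135 + \left(\left(-4 + 9 - 15\right) + 6\right) 60\right)^{2} = \left(-135 + \left(-10 + 6\right) 60\right)^{2} = \left(-135 - 240\right)^{2} = \left(-375\right)^{2} = 140625$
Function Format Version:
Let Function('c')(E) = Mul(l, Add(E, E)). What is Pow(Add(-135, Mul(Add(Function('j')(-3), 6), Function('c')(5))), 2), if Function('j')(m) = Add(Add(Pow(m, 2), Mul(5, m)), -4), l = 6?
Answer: 140625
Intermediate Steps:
Function('c')(E) = Mul(12, E) (Function('c')(E) = Mul(6, Add(E, E)) = Mul(6, Mul(2, E)) = Mul(12, E))
Function('j')(m) = Add(-4, Pow(m, 2), Mul(5, m))
Pow(Add(-135, Mul(Add(Function('j')(-3), 6), Function('c')(5))), 2) = Pow(Add(-135, Mul(Add(Add(-4, Pow(-3, 2), Mul(5, -3)), 6), Mul(12, 5))), 2) = Pow(Add(-135, Mul(Add(Add(-4, 9, -15), 6), 60)), 2) = Pow(Add(-135, Mul(Add(-10, 6), 60)), 2) = Pow(Add(-135, Mul(-4, 60)), 2) = Pow(Add(-135, -240), 2) = Pow(-375, 2) = 140625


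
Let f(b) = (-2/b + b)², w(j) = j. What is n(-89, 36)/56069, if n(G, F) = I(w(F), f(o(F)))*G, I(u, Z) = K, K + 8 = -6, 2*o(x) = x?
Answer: 1246/56069 ≈ 0.022223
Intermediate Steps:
o(x) = x/2
K = -14 (K = -8 - 6 = -14)
f(b) = (b - 2/b)²
I(u, Z) = -14
n(G, F) = -14*G
n(-89, 36)/56069 = -14*(-89)/56069 = 1246*(1/56069) = 1246/56069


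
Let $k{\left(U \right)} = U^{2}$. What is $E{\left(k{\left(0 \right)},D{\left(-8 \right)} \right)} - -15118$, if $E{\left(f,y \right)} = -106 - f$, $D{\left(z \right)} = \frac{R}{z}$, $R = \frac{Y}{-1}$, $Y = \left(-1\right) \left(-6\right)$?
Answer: $15012$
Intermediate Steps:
$Y = 6$
$R = -6$ ($R = \frac{6}{-1} = 6 \left(-1\right) = -6$)
$D{\left(z \right)} = - \frac{6}{z}$
$E{\left(k{\left(0 \right)},D{\left(-8 \right)} \right)} - -15118 = \left(-106 - 0^{2}\right) - -15118 = \left(-106 - 0\right) + \left(-5063 + 20181\right) = \left(-106 + 0\right) + 15118 = -106 + 15118 = 15012$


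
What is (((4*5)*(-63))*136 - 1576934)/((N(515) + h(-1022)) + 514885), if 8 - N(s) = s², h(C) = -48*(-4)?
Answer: -874147/124930 ≈ -6.9971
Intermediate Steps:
h(C) = 192
N(s) = 8 - s²
(((4*5)*(-63))*136 - 1576934)/((N(515) + h(-1022)) + 514885) = (((4*5)*(-63))*136 - 1576934)/(((8 - 1*515²) + 192) + 514885) = ((20*(-63))*136 - 1576934)/(((8 - 1*265225) + 192) + 514885) = (-1260*136 - 1576934)/(((8 - 265225) + 192) + 514885) = (-171360 - 1576934)/((-265217 + 192) + 514885) = -1748294/(-265025 + 514885) = -1748294/249860 = -1748294*1/249860 = -874147/124930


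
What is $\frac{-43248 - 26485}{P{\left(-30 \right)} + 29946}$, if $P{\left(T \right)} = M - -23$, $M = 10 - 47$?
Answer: $- \frac{69733}{29932} \approx -2.3297$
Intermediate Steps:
$M = -37$ ($M = 10 - 47 = -37$)
$P{\left(T \right)} = -14$ ($P{\left(T \right)} = -37 - -23 = -37 + 23 = -14$)
$\frac{-43248 - 26485}{P{\left(-30 \right)} + 29946} = \frac{-43248 - 26485}{-14 + 29946} = - \frac{69733}{29932}$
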